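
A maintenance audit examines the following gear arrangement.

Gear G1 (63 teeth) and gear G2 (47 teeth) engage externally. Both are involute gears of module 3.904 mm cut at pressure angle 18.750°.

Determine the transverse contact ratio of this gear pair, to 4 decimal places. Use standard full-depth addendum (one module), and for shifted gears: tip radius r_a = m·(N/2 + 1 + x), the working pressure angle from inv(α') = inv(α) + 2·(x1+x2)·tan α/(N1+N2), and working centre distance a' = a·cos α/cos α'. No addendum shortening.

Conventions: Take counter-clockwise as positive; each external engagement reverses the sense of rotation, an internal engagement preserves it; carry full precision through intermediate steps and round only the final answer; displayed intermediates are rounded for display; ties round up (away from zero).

topology: single-mesh involute geometry — m = 3.904, 63T/47T pair
base radii: r_b1 = 116.449680, r_b2 = 86.875158
tip radii: r_a1 = 126.880000, r_a2 = 95.648000
no profile shift: α' = α, a' = a
action lengths: √(r_a1²−r_b1²) = 50.378632, √(r_a2²−r_b2²) = 40.015583
base pitch p_b = π·m·cos α = 11.613888
CR = (50.378632 + 40.015583 − 214.720000·sin 18.75000°)/11.613888 = 1.840446
contact ratio ≈ 1.8404

1.8404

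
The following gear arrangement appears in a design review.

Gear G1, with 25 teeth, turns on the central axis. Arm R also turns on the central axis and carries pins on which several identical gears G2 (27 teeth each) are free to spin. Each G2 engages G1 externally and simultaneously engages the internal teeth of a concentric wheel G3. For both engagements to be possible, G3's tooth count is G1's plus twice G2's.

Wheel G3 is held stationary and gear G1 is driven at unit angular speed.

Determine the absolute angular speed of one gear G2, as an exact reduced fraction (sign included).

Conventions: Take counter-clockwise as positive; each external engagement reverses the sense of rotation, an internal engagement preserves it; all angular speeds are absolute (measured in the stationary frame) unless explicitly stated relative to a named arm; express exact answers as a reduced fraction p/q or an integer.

recognized (axles ride arm R): planetary set, 25/27/79 teeth
ring teeth: 25 + 2·27 = 79
25(ω_sun−ω_arm) = −79(ω_ring−ω_arm),  ω_ring = 0, ω_sun = 1
25(1−ω_arm) = −79(0−ω_arm)  ⇒  104·ω_arm = 25  ⇒  ω_arm = 25/104
sun–planet mesh: 25·(1−25/104) = −27·(ω_p−ω_arm)  ⇒  ω_p−ω_arm = -1975/2808
ω_p = 25/104 − 1975/2808 = -25/54
exact speed ratio = -25/54

-25/54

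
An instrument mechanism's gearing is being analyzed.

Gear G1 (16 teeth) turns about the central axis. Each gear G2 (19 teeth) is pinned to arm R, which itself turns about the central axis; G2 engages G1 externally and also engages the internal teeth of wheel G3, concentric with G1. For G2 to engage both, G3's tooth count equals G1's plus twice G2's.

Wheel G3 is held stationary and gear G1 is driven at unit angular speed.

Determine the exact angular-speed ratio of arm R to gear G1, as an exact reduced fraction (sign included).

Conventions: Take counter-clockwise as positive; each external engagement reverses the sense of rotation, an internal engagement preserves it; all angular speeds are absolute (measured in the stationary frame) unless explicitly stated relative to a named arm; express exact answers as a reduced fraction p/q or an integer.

recognized (axles ride arm R): planetary set, 16/19/54 teeth
ring teeth: 16 + 2·19 = 54
16(ω_sun−ω_arm) = −54(ω_ring−ω_arm),  ω_ring = 0, ω_sun = 1
16(1−ω_arm) = −54(0−ω_arm)  ⇒  70·ω_arm = 16  ⇒  ω_arm = 8/35
ω_out/ω_in = 8/35

8/35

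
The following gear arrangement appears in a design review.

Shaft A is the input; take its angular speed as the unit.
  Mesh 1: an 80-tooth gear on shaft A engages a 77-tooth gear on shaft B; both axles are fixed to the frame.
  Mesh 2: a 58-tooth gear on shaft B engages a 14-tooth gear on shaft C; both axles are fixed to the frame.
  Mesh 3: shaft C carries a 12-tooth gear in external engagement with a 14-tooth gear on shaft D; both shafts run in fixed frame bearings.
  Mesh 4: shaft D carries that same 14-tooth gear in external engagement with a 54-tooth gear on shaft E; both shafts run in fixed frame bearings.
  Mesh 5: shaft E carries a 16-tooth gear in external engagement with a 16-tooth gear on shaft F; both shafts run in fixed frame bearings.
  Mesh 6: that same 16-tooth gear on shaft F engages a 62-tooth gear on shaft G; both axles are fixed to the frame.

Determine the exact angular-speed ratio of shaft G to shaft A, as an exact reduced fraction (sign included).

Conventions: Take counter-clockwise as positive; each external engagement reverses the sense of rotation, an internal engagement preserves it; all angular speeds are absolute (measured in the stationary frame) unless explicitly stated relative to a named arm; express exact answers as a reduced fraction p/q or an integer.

class = fixed-axis compound train [6 meshes; 6 ratios multiply, 6 sense flips]
mesh 1 [80T→77T]: running ratio 80/77, sense −
mesh 2 [58T→14T]: running ratio 2320/539, sense +
mesh 3 [12T→14T]: running ratio 13920/3773, sense −
mesh 4 [14T→54T]: running ratio 4640/4851, sense +
mesh 5 [16T→16T]: running ratio 4640/4851, sense −
mesh 6 [16T→62T]: running ratio 37120/150381, sense +
ω_out/ω_in = 37120/150381

37120/150381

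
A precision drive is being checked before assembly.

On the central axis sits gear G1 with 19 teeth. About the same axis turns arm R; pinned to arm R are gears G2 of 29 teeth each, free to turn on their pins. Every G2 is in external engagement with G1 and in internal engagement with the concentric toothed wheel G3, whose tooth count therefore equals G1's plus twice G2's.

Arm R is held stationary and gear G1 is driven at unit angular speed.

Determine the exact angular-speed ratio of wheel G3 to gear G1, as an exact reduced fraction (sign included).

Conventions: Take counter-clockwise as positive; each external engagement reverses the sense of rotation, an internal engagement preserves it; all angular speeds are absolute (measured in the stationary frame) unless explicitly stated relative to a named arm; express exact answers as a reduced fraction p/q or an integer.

topology: planetary set — G1 19T / G2 29T / G3 77T, arm = carrier (Willis)
ring teeth: 19 + 2·29 = 77
19(ω_sun−ω_arm) = −77(ω_ring−ω_arm),  ω_arm = 0, ω_sun = 1
ω_ring = 0 − (19/77)(1−0) = -19/77
ω_out/ω_in = -19/77

-19/77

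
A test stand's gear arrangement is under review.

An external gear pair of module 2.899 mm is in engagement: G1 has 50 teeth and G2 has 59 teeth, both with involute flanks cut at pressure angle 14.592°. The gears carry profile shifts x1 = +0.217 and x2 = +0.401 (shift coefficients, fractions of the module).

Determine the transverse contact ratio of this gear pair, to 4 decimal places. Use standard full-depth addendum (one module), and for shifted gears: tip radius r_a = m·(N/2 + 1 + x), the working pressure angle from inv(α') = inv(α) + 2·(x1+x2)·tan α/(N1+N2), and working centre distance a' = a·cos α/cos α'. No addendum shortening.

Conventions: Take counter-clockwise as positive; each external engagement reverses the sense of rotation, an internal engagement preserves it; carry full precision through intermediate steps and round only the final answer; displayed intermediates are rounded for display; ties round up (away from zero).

topology: single-mesh involute geometry — m = 2.899, 50T/59T pair
base radii: r_b1 = 70.137272, r_b2 = 82.761981
tip radii: r_a1 = 76.003083, r_a2 = 89.581999
inv(α') = inv(14.592°) + 2·(+0.217+0.401)·tan α/(50+59) = 0.00860497  ⇒  α' = 16.73846°
a' = a·cos α / cos α' = 157.9955·cos 14.592°/cos 16.73846° = 159.664332
action lengths: √(r_a1²−r_b1²) = 29.278519, √(r_a2²−r_b2²) = 34.283947
base pitch p_b = π·m·cos α = 8.813710
CR = (29.278519 + 34.283947 − 159.664332·sin 16.73846°)/8.813710 = 1.994459
contact ratio ≈ 1.9945

1.9945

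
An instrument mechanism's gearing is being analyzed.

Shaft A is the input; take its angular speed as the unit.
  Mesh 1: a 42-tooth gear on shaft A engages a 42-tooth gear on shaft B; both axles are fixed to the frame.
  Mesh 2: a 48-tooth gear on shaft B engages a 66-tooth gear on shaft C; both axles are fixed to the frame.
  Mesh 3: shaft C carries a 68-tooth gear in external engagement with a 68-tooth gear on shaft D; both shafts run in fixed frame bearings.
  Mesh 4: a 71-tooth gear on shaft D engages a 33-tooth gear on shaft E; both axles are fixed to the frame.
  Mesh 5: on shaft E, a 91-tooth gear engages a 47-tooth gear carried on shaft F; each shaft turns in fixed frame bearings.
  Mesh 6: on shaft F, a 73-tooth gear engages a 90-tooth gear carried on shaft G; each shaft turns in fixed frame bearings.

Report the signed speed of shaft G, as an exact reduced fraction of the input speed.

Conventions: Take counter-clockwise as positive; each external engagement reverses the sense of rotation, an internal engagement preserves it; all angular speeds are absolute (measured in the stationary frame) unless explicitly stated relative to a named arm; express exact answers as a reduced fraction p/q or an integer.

6-mesh fixed-axis compound train (all bearings frame-fixed)
mesh 1 [42T→42T]: |ω|/ω_in = 1×42/42 = 1, sense flips to −
mesh 2 [48T→66T]: |ω|/ω_in = 1×48/66 = 8/11, sense flips to +
mesh 3 [68T→68T]: |ω|/ω_in = (8/11)×68/68 = 8/11, sense flips to −
mesh 4 [71T→33T]: |ω|/ω_in = (8/11)×71/33 = 568/363, sense flips to +
mesh 5 [91T→47T]: |ω|/ω_in = (568/363)×91/47 = 51688/17061, sense flips to −
mesh 6 [73T→90T]: |ω|/ω_in = (51688/17061)×73/90 = 1886612/767745, sense flips to +
signed output speed (× input speed) = 1886612/767745

1886612/767745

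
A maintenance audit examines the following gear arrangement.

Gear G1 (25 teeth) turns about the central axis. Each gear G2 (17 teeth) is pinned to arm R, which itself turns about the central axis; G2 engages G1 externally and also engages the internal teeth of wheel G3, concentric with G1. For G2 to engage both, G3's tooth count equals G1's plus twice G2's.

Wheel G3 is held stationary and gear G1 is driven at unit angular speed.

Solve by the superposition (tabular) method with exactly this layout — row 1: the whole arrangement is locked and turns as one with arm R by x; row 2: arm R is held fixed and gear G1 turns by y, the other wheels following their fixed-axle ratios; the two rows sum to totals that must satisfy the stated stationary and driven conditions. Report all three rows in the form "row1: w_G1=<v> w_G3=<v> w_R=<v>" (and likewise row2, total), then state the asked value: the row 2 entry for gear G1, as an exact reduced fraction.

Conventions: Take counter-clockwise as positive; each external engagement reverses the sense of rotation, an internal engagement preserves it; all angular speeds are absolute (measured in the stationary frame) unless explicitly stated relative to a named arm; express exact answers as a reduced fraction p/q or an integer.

planetary set (25T centre, 17T on arm, 59T internal) — Willis relation
row 1 — lock + rotate with arm: ω_sun = ω_ring = ω_arm = x
superposition row 2 [arm held]: sun y, ring −(25/59)·y, arm 0
boundary: total ω_ring = x − (25/59)·y = 0 and total ω_sun = x + y = 1  ⇒  y = 59/84, x = 25/84
row 2 ring = −(25/59)·59/84 = -25/84
totals (row 1 + row 2): sun 25/84 + 59/84 = 1, ring 25/84 + (-25/84) = 0, arm 25/84 + 0 = 25/84
asked cell (row2, sun) = 59/84

row1: w_G1=25/84 w_G3=25/84 w_R=25/84
row2: w_G1=59/84 w_G3=-25/84 w_R=0
total: w_G1=1 w_G3=0 w_R=25/84
asked value: 59/84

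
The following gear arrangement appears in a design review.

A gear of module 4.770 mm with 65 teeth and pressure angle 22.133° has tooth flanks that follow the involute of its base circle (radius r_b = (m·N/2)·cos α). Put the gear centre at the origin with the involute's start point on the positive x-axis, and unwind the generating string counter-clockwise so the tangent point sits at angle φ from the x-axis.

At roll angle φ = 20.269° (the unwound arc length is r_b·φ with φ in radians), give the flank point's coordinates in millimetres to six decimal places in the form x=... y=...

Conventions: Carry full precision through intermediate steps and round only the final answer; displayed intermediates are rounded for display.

x=152.307929 y=2.092772

topology: single-mesh involute geometry — m = 4.770, N = 65
pitch radius r_p = m·N/2 = 4.770·65/2 = 155.025000
base radius r_b = r_p·cos α = 155.025000·cos 22.133° = 143.601485
roll angle φ = 20.269° = 0.35376079 rad
x = r_b·(cos φ + φ·sin φ) = 152.307929
y = r_b·(sin φ − φ·cos φ) = 2.092772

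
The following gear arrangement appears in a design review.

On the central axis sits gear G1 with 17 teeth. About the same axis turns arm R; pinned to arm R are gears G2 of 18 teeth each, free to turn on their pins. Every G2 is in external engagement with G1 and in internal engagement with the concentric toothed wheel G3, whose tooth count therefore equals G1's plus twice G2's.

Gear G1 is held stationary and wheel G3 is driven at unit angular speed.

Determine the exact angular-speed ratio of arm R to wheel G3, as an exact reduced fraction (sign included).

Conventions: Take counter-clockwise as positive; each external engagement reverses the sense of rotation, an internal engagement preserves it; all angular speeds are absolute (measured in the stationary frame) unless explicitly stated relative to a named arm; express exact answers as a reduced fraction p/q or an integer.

recognized (axles ride arm R): planetary set, 17/18/53 teeth
ring teeth: 17 + 2·18 = 53
17(ω_sun−ω_arm) = −53(ω_ring−ω_arm),  ω_sun = 0, ω_ring = 1
17(0−ω_arm) = −53(1−ω_arm)  ⇒  70·ω_arm = 53  ⇒  ω_arm = 53/70
ω_out/ω_in = 53/70

53/70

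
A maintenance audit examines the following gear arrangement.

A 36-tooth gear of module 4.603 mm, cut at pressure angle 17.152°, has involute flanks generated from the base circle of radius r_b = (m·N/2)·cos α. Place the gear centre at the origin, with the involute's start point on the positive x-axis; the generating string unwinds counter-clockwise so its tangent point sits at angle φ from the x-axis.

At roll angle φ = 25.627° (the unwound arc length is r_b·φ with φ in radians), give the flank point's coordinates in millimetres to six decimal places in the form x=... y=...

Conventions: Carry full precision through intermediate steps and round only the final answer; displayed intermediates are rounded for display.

recognized (one wheel, involute flank): single-mesh tooth geometry, m = 4.603, N = 36
pitch radius r_p = m·N/2 = 4.603·36/2 = 82.854000
base radius r_b = r_p·cos α = 82.854000·cos 17.152° = 79.169131
roll angle φ = 25.627° = 0.44727553 rad
x = r_b·(cos φ + φ·sin φ) = 86.696552
y = r_b·(sin φ − φ·cos φ) = 2.314444

x=86.696552 y=2.314444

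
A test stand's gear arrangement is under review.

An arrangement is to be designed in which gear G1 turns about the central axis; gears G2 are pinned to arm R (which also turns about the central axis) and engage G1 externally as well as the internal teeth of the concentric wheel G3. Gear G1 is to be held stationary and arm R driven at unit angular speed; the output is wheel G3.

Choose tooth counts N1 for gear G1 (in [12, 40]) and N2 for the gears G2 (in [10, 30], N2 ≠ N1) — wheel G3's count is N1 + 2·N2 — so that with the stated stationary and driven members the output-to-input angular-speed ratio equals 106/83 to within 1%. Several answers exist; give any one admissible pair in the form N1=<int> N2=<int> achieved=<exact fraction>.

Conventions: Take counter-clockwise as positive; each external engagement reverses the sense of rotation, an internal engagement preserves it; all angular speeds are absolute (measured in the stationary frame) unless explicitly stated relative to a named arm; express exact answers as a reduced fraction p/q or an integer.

class = planetary set [ratio 106/83 wanted; Willis about the carrier]
Willis with ω_sun = 0: ω_ring/ω_arm = (N1+N3)/N3; set equal to 106/83  ⇒  N3/N1 = 1/(106/83 − 1) = 83/23
N3 = N1 + 2·N2  ⇒  N2/N1 = (N3/N1 − 1)/2 = (83/23 − 1)/2 = 30/23
smallest multiple with N1 ≥ 12 and N2 ≥ 10: k = 1  ⇒  N1 = 1·23 = 23, N2 = 1·30 = 30 (N1 ≤ 40, N2 ≤ 30, N2 ≠ N1 ✓), N3 = 23 + 2·30 = 83
check: (N1+N3)/N3 with N1 = 23, N3 = 83 gives 106/83; |achieved − target| = 0 ≤ 53/4150 ✓

N1=23 N2=30 achieved=106/83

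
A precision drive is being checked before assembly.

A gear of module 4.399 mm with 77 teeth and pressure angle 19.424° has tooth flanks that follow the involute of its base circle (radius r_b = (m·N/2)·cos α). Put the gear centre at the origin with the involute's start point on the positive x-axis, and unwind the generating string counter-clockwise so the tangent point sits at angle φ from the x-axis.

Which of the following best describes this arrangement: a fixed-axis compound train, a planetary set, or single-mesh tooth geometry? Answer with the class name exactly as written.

single-mesh involute tooth geometry (77T wheel at module 4.399)
classification: single-mesh tooth geometry

single-mesh tooth geometry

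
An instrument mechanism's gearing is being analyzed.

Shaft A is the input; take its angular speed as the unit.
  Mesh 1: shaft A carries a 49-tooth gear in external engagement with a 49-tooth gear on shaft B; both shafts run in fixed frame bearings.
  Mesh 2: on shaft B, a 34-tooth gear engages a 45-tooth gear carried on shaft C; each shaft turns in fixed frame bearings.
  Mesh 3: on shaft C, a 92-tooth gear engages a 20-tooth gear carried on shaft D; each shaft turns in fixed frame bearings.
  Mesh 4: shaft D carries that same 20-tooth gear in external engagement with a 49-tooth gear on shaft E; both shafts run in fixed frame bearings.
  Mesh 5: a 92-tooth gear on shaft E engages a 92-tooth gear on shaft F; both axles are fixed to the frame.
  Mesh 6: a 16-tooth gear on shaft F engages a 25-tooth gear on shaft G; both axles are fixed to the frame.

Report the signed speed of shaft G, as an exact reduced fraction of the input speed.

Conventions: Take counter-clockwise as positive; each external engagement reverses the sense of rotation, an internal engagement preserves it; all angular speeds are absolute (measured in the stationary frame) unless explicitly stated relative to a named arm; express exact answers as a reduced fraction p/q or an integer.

6-mesh fixed-axis compound train (all bearings frame-fixed)
mesh 1 [49T→49T]: |ω|/ω_in = 1×49/49 = 1, sense flips to −
mesh 2 [34T→45T]: |ω|/ω_in = 1×34/45 = 34/45, sense flips to +
mesh 3 [92T→20T]: |ω|/ω_in = (34/45)×92/20 = 782/225, sense flips to −
mesh 4 [20T→49T]: |ω|/ω_in = (782/225)×20/49 = 3128/2205, sense flips to +
mesh 5 [92T→92T]: |ω|/ω_in = (3128/2205)×92/92 = 3128/2205, sense flips to −
mesh 6 [16T→25T]: |ω|/ω_in = (3128/2205)×16/25 = 50048/55125, sense flips to +
signed output speed (× input speed) = 50048/55125

50048/55125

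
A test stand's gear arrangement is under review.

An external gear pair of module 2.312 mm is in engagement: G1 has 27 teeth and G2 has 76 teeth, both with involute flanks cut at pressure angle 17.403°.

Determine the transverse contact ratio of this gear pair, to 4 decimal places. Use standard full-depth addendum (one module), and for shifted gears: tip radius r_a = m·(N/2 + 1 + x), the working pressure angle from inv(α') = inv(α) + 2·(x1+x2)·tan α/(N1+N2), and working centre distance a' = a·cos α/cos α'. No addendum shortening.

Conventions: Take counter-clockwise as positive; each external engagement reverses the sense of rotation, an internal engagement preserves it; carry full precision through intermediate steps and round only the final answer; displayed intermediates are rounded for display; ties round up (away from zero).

1.8719

class = single-mesh tooth geometry [involute pair 27T × 76T, m = 2.312]
base radii: r_b1 = 29.783260, r_b2 = 83.834363
tip radii: r_a1 = 33.524000, r_a2 = 90.168000
no profile shift: α' = α, a' = a
action lengths: √(r_a1²−r_b1²) = 15.388826, √(r_a2²−r_b2²) = 33.197408
base pitch p_b = π·m·cos α = 6.930879
CR = (15.388826 + 33.197408 − 119.068000·sin 17.40300°)/6.930879 = 1.871926
contact ratio ≈ 1.8719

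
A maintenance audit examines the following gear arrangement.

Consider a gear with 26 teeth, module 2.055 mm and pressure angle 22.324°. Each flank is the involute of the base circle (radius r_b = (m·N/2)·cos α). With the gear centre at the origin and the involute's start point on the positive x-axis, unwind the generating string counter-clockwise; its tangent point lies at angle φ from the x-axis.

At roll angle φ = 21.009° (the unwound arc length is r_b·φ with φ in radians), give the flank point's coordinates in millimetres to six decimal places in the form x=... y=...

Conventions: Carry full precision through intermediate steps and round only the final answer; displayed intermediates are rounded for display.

single-mesh involute tooth geometry (26T wheel at module 2.055)
pitch radius r_p = m·N/2 = 2.055·26/2 = 26.715000
base radius r_b = r_p·cos α = 26.715000·cos 22.324° = 24.712729
roll angle φ = 21.009° = 0.36667622 rad
x = r_b·(cos φ + φ·sin φ) = 26.318634
y = r_b·(sin φ − φ·cos φ) = 0.400680

x=26.318634 y=0.400680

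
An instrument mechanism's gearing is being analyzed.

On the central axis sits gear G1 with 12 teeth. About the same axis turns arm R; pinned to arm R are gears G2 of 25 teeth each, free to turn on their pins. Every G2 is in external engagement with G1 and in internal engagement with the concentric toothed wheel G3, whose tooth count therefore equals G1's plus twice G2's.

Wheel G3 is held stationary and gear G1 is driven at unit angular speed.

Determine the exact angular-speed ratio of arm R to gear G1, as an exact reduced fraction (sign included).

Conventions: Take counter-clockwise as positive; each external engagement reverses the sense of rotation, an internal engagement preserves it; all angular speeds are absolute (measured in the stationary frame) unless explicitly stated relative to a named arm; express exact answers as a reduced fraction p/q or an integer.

topology: planetary set — G1 12T / G2 25T / G3 62T, arm = carrier (Willis)
ring teeth: 12 + 2·25 = 62
12(ω_sun−ω_arm) = −62(ω_ring−ω_arm),  ω_ring = 0, ω_sun = 1
12(1−ω_arm) = −62(0−ω_arm)  ⇒  74·ω_arm = 12  ⇒  ω_arm = 6/37
ω_out/ω_in = 6/37

6/37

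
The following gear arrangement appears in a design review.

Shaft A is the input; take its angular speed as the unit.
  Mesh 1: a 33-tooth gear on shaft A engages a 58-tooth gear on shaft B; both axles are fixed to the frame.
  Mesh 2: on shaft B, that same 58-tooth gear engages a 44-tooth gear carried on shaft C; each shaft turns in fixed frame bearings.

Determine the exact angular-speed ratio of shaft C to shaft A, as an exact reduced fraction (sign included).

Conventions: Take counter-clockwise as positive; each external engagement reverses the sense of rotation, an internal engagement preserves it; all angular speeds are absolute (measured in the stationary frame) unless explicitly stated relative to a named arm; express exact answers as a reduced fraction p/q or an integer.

class = fixed-axis compound train [2 meshes; 2 ratios multiply, 2 sense flips]
mesh 1 [33T→58T]: running ratio 33/58, sense −
mesh 2 [58T→44T]: running ratio 3/4, sense +
ω_out/ω_in = 3/4

3/4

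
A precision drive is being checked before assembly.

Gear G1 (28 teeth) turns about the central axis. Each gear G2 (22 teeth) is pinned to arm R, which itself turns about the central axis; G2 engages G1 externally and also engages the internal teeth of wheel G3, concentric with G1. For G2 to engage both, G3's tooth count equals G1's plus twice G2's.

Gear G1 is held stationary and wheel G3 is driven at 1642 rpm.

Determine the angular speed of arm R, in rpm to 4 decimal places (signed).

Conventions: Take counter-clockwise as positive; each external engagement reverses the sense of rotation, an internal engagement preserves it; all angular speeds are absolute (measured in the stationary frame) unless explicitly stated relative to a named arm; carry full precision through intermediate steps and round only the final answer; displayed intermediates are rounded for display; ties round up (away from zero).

topology: planetary set — G1 28T / G2 22T / G3 72T, arm = carrier (Willis)
normalise by the input: solve with ω_ring = 1, then scale by 1642 rpm
ring teeth: 28 + 2·22 = 72
28(ω_sun−ω_arm) = −72(ω_ring−ω_arm),  ω_sun = 0, ω_ring = 1
28(0−ω_arm) = −72(1−ω_arm)  ⇒  100·ω_arm = 72  ⇒  ω_arm = 18/25
scale: ω_arm = 18/25 × 1642 rpm = +1182.2400 rpm

+1182.2400 rpm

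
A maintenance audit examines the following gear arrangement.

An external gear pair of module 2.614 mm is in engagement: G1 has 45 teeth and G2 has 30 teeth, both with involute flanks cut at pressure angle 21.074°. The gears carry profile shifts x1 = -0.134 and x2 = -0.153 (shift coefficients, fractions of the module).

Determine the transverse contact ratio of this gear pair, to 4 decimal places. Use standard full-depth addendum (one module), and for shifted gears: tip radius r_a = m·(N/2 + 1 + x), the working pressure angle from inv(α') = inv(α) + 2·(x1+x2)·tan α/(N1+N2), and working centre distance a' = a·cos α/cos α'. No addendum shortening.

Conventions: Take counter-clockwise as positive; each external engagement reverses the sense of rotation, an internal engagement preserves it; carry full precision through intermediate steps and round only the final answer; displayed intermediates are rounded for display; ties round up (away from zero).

1.7213

recognized (one external pair, fixed centres): single-mesh tooth geometry, m = 2.614, N1 = 45, N2 = 30
base radii: r_b1 = 54.881265, r_b2 = 36.587510
tip radii: r_a1 = 61.078724, r_a2 = 41.424058
inv(α') = inv(21.074°) + 2·(-0.134-0.153)·tan α/(45+30) = 0.01458675  ⇒  α' = 19.86159°
a' = a·cos α / cos α' = 98.0250·cos 21.074°/cos 19.86159° = 97.253808
action lengths: √(r_a1²−r_b1²) = 26.807785, √(r_a2²−r_b2²) = 19.424384
base pitch p_b = π·m·cos α = 7.662870
CR = (26.807785 + 19.424384 − 97.253808·sin 19.86159°)/7.662870 = 1.721324
contact ratio ≈ 1.7213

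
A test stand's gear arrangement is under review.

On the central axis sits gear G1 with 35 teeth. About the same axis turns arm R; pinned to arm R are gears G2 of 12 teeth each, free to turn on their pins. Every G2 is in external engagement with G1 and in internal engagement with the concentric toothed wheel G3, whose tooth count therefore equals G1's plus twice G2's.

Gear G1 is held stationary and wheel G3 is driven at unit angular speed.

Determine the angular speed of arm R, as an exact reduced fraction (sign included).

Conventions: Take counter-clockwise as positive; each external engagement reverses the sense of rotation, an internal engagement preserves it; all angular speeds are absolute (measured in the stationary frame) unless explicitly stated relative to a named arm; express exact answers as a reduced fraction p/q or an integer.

class = planetary set [G3 = 35+2·12 = 59; Willis about the carrier]
ring teeth: 35 + 2·12 = 59
35(ω_sun−ω_arm) = −59(ω_ring−ω_arm),  ω_sun = 0, ω_ring = 1
35(0−ω_arm) = −59(1−ω_arm)  ⇒  94·ω_arm = 59  ⇒  ω_arm = 59/94
exact speed ratio = 59/94

59/94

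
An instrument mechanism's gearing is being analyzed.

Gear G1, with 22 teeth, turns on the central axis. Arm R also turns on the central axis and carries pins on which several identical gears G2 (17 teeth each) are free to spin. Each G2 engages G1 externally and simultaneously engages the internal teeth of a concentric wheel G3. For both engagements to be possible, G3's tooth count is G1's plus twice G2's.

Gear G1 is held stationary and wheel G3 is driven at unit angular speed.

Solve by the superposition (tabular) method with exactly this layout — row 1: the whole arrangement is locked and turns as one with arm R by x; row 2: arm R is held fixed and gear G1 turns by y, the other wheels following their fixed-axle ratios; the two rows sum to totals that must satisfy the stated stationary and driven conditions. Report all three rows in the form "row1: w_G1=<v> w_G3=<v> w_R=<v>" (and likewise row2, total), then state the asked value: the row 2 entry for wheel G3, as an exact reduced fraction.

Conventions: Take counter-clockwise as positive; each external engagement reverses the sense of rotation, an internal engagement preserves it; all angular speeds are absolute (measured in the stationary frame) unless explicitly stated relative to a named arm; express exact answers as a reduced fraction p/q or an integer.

planetary set (22T centre, 17T on arm, 56T internal) — Willis relation
row 1 — lock + rotate with arm: ω_sun = ω_ring = ω_arm = x
row 2 — arm fixed, fixed-axis ratios: sun y, ring −(22/56)·y, arm 0
boundary: total ω_sun = x + y = 0 and total ω_ring = x − (22/56)·y = 1  ⇒  y = -28/39, x = 28/39
row 2 ring = −(22/56)·(-28/39) = 11/39
totals (row 1 + row 2): sun 28/39 + (-28/39) = 0, ring 28/39 + 11/39 = 1, arm 28/39 + 0 = 28/39
asked cell (row2, ring) = 11/39

row1: w_G1=28/39 w_G3=28/39 w_R=28/39
row2: w_G1=-28/39 w_G3=11/39 w_R=0
total: w_G1=0 w_G3=1 w_R=28/39
asked value: 11/39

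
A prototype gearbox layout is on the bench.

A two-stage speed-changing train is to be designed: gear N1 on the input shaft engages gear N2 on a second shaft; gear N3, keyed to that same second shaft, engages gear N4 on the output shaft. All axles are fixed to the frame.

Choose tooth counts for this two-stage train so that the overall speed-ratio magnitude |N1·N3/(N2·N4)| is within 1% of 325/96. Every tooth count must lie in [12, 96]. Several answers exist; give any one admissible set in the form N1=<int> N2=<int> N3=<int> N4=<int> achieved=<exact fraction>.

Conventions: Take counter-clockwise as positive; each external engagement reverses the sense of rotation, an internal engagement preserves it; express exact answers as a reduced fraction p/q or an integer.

N1=13 N2=12 N3=50 N4=16 achieved=325/96

class = fixed-axis compound train [2-stage, 325/96 wanted]
target = 325/96 in lowest terms: an exact hit needs N1·N3 = k·325 and N2·N4 = k·96 for one integer k, every count in [12, 96]; additionally prefer no 1:1 stage (N1 ≠ N2, N3 ≠ N4)
k = 1: no 1:1-free in-range split of k·325 and k·96 into factor pairs; take k = 2
k = 2: N1·N3 = 650 = 13·50, N2·N4 = 192 = 12·16
achieved = 13·50/(12·16) = 325/96; |achieved − target| = 0 ≤ 13/384 ✓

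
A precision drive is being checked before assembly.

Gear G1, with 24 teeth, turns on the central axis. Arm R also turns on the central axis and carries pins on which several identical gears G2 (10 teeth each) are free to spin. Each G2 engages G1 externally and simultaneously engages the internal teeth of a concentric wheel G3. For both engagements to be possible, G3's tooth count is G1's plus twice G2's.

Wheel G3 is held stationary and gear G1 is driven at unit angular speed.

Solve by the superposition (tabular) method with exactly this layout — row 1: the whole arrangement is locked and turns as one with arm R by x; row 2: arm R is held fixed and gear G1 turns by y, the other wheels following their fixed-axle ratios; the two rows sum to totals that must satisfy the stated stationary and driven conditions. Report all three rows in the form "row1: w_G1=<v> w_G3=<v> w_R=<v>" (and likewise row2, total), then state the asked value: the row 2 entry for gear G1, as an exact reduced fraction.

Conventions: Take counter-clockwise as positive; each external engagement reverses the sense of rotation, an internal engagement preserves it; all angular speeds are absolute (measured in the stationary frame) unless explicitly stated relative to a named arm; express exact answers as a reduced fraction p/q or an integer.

planetary set (24T centre, 10T on arm, 44T internal) — Willis relation
row 1 (train locked, turned with arm): all members turn x
row 2: sun turns y, ring = −(24/44)·y, arm 0
boundary: total ω_ring = x − (24/44)·y = 0 and total ω_sun = x + y = 1  ⇒  y = 11/17, x = 6/17
row 2 ring = −(24/44)·11/17 = -6/17
totals (row 1 + row 2): sun 6/17 + 11/17 = 1, ring 6/17 + (-6/17) = 0, arm 6/17 + 0 = 6/17
asked cell (row2, sun) = 11/17

row1: w_G1=6/17 w_G3=6/17 w_R=6/17
row2: w_G1=11/17 w_G3=-6/17 w_R=0
total: w_G1=1 w_G3=0 w_R=6/17
asked value: 11/17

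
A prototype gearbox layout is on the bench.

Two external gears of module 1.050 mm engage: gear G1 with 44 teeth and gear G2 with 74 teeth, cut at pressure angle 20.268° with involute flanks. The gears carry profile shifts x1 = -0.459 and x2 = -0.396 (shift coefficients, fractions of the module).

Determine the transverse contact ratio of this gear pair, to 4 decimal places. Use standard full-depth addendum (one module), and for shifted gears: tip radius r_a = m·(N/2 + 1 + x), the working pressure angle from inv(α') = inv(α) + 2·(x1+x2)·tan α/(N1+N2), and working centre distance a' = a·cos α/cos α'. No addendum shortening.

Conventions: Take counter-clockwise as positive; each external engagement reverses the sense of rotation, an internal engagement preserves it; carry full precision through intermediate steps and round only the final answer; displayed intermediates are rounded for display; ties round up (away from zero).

recognized (one external pair, fixed centres): single-mesh tooth geometry, m = 1.050, N1 = 44, N2 = 74
base radii: r_b1 = 21.669707, r_b2 = 36.444507
tip radii: r_a1 = 23.668050, r_a2 = 39.484200
inv(α') = inv(20.268°) + 2·(-0.459-0.396)·tan α/(44+74) = 0.01018172  ⇒  α' = 17.67989°
a' = a·cos α / cos α' = 61.9500·cos 20.268°/cos 17.67989° = 60.995127
action lengths: √(r_a1²−r_b1²) = 9.518424, √(r_a2²−r_b2²) = 15.192101
base pitch p_b = π·m·cos α = 3.094427
CR = (9.518424 + 15.192101 − 60.995127·sin 17.67989°)/3.094427 = 1.999203
contact ratio ≈ 1.9992

1.9992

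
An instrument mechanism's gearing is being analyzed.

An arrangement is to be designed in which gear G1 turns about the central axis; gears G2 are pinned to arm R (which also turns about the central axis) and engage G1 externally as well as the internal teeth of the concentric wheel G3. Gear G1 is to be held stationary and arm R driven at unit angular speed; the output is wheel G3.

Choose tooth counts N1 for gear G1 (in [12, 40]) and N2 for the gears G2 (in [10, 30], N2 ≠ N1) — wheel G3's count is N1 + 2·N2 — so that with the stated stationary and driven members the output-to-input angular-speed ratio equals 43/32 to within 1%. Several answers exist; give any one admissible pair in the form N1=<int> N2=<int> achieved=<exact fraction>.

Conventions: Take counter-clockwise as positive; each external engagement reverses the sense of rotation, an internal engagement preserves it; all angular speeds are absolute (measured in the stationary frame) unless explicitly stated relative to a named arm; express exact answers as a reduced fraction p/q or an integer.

N1=22 N2=21 achieved=43/32

class = planetary set [ratio 43/32 wanted; Willis about the carrier]
Willis with ω_sun = 0: ω_ring/ω_arm = (N1+N3)/N3; set equal to 43/32  ⇒  N3/N1 = 1/(43/32 − 1) = 32/11
N3 = N1 + 2·N2  ⇒  N2/N1 = (N3/N1 − 1)/2 = (32/11 − 1)/2 = 21/22
smallest multiple with N1 ≥ 12 and N2 ≥ 10: k = 1  ⇒  N1 = 1·22 = 22, N2 = 1·21 = 21 (N1 ≤ 40, N2 ≤ 30, N2 ≠ N1 ✓), N3 = 22 + 2·21 = 64
check: (N1+N3)/N3 with N1 = 22, N3 = 64 gives 43/32; |achieved − target| = 0 ≤ 43/3200 ✓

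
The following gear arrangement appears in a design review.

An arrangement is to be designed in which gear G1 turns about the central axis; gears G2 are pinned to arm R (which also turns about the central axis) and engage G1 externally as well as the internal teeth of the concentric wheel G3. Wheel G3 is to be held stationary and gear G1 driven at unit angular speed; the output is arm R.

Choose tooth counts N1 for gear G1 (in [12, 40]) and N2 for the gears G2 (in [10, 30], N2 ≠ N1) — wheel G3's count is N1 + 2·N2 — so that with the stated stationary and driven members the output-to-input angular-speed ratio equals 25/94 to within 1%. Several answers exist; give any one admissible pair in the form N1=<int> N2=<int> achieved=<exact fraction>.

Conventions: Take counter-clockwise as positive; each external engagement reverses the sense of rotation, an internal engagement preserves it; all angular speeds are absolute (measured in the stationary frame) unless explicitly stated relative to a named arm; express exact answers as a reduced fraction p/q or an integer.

N1=25 N2=22 achieved=25/94

planetary set to be sized for 25/94 (Willis relation)
Willis with ω_ring = 0: ω_arm/ω_sun = N1/(N1+N3); set equal to 25/94  ⇒  N3/N1 = 1/(25/94) − 1 = 69/25
N3 = N1 + 2·N2  ⇒  N2/N1 = (N3/N1 − 1)/2 = (69/25 − 1)/2 = 22/25
smallest multiple with N1 ≥ 12 and N2 ≥ 10: k = 1  ⇒  N1 = 1·25 = 25, N2 = 1·22 = 22 (N1 ≤ 40, N2 ≤ 30, N2 ≠ N1 ✓), N3 = 25 + 2·22 = 69
check: N1/(N1+N3) with N1 = 25, N3 = 69 gives 25/94; |achieved − target| = 0 ≤ 1/376 ✓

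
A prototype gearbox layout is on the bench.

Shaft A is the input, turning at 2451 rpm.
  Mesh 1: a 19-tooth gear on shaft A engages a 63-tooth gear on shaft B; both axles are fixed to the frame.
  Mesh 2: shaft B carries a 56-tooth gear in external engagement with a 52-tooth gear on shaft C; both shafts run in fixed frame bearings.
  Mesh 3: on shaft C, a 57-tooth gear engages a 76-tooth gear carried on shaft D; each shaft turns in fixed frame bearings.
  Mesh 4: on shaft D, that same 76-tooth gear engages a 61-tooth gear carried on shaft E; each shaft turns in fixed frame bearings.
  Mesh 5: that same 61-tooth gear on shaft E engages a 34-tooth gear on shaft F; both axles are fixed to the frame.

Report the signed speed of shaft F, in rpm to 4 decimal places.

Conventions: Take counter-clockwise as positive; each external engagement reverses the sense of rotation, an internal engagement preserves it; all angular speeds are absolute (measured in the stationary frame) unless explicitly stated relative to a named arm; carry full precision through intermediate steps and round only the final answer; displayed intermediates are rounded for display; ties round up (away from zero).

-1334.5566 rpm

topology: fixed-axis compound train — 5 meshes, A→F
mesh 1 [19T→63T]: ω = 2451.0000×19/63 = 739.1905 rpm, sense flips to −
mesh 2 [56T→52T]: ω = 739.1905×56/52 = 796.0513 rpm, sense flips to +
mesh 3 [57T→76T]: ω = 796.0513×57/76 = 597.0385 rpm, sense flips to −
mesh 4 [76T→61T]: ω = 597.0385×76/61 = 743.8512 rpm, sense flips to +
mesh 5 [61T→34T]: ω = 743.8512×61/34 = 1334.5566 rpm, sense flips to −
signed output speed = -1334.5566 rpm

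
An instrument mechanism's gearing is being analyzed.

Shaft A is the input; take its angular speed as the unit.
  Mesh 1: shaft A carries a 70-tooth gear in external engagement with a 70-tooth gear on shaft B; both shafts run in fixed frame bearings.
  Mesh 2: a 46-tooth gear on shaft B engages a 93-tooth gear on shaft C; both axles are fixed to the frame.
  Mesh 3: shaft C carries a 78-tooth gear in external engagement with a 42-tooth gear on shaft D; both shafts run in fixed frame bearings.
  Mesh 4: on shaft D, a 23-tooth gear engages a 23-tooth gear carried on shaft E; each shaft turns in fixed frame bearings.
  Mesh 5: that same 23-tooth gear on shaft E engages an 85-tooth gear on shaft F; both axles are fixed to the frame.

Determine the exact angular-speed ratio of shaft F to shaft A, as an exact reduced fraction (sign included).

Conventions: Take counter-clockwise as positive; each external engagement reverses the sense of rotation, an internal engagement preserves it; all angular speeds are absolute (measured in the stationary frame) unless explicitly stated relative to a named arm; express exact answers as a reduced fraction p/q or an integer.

class = fixed-axis compound train [5 meshes; 5 ratios multiply, 5 sense flips]
mesh 1 [70T→70T]: running ratio 1, sense −
mesh 2 [46T→93T]: running ratio 46/93, sense +
mesh 3 [78T→42T]: running ratio 598/651, sense −
mesh 4 [23T→23T]: running ratio 598/651, sense +
mesh 5 [23T→85T]: running ratio 13754/55335, sense −
ω_out/ω_in = -13754/55335

-13754/55335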